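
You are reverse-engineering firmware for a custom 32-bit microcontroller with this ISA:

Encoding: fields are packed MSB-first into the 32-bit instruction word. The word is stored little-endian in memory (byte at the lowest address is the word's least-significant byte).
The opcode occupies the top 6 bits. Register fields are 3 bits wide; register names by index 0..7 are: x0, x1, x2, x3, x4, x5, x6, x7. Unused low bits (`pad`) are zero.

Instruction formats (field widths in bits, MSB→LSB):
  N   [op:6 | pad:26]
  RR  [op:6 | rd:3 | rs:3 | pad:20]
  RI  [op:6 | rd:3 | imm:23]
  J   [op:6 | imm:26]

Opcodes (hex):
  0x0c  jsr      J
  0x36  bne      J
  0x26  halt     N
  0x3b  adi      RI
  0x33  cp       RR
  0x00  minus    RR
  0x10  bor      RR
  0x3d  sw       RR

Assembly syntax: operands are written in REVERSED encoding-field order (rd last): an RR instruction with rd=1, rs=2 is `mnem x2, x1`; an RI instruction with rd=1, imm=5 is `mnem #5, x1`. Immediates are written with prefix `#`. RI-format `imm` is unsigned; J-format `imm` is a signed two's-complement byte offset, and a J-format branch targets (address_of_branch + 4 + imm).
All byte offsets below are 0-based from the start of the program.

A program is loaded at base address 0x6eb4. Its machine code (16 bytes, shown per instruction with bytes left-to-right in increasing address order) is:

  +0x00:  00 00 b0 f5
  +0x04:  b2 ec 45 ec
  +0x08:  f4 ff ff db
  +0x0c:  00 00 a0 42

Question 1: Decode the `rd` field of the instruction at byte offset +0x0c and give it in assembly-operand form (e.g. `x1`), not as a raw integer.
x5

+0x0c: 00 00 a0 42 ⇒ word 0x42a00000 (little)
  op=0x42a00000>>26=0x10 ⇒ bor (RR)
  rd: (w>>23)&0x7=0x5 → x5
  rs: (w>>20)&0x7=0x2 → x2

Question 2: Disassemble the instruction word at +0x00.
sw x3, x3

@+00  little-endian(00 00 b0 f5) = 0xf5b00000
  opcode bits[31:26]=0x3d: sw/RR
  rd@[25:23]=0x3 ⇒ x3
  rs@[22:20]=0x3 ⇒ x3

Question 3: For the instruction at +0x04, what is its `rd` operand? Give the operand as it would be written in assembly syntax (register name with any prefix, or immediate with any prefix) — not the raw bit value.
x0

@+04  little-endian(b2 ec 45 ec) = 0xec45ecb2
  op=0xec45ecb2>>26=0x3b ⇒ adi (RI)
  [25:23] rd=0 = x0
  [22:0] imm=4582578 = #4582578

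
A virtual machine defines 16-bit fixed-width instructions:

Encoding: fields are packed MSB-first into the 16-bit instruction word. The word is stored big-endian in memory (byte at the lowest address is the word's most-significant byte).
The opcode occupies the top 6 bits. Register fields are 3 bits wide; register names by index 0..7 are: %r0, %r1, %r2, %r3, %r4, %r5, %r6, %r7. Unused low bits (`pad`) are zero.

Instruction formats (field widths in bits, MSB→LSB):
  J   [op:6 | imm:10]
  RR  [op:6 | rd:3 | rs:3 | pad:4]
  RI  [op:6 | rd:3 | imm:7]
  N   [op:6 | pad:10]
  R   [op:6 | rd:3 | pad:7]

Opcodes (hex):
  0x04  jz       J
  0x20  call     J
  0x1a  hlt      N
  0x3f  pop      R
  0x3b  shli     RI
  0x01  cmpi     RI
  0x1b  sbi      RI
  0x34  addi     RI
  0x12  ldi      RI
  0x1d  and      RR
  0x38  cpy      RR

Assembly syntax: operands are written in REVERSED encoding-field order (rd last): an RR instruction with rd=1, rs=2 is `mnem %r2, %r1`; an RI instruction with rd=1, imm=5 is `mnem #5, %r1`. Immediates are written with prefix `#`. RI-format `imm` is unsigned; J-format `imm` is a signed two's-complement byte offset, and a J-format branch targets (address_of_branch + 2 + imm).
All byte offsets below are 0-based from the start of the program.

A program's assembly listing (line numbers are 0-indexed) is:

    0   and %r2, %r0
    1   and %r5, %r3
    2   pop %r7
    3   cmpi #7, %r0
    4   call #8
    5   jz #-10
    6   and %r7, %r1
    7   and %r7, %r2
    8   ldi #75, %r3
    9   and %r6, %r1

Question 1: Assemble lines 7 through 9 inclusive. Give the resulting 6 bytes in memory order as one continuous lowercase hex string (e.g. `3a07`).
757049cb74e0

line 7 (and): pack op=0x1d:6|rd=2:3|rs=7:3|pad=0:4 = 0x7570; big→ 75 70
line 8 (ldi): pack op=0x12:6|rd=3:3|imm=75:7 = 0x49cb; big→ 49 cb
line 9 (and): pack op=0x1d:6|rd=1:3|rs=6:3|pad=0:4 = 0x74e0; big→ 74 e0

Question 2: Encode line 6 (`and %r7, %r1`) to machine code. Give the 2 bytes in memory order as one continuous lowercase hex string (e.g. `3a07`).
74f0

6. and fields op=0x1d:6|rd=1:3|rs=7:3|pad=0:4 → word 74f0h → 74 f0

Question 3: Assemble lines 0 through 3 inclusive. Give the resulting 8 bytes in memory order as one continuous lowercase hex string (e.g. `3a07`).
742075d0ff800407

line 0 (and): pack op=0x1d:6|rd=0:3|rs=2:3|pad=0:4 = 0x7420; big→ 74 20
line 1 (and): pack op=0x1d:6|rd=3:3|rs=5:3|pad=0:4 = 0x75d0; big→ 75 d0
line 2 (pop): pack op=0x3f:6|rd=7:3|pad=0:7 = 0xff80; big→ ff 80
line 3 (cmpi): pack op=0x1:6|rd=0:3|imm=7:7 = 0x0407; big→ 04 07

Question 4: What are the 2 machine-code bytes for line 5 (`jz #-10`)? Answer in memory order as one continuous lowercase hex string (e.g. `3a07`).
13f6

L5: jz op=0x4:6|imm=-10:10 ⇒ 0x13f6 ⇒ big 13 f6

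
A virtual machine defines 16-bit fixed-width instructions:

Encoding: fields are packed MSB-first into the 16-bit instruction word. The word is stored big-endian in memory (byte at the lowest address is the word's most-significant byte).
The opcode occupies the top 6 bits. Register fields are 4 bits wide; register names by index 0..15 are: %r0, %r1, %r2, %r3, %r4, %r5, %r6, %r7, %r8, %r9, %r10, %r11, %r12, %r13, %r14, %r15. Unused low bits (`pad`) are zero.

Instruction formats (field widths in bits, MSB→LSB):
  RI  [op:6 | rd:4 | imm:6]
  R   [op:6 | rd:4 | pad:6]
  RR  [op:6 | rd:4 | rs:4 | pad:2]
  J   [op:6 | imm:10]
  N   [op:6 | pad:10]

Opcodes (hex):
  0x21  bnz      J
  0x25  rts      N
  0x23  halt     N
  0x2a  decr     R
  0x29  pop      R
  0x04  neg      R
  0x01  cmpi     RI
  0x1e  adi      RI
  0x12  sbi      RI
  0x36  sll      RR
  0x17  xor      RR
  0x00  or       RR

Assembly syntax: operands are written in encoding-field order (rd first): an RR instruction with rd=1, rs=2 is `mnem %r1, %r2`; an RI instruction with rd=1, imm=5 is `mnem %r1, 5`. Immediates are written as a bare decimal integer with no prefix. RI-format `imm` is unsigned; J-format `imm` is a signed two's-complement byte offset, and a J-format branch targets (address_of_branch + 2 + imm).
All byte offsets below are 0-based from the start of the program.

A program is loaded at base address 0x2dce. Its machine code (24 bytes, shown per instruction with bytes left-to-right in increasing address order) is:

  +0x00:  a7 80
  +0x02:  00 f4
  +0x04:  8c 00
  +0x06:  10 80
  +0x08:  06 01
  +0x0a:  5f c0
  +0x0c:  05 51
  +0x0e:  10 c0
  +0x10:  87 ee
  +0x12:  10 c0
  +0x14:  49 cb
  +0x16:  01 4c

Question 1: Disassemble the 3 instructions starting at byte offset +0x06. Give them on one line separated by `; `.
neg %r2; cmpi %r8, 1; xor %r15, %r0

+0x06: 10 80 ⇒ word 0x1080 (big)
  op=0x1080>>10=0x4 ⇒ neg (R)
  rd@[9:6]=0x2 ⇒ %r2
+0x08: 06 01 ⇒ word 0x0601 (big)
  op=0x0601>>10=0x1 ⇒ cmpi (RI)
  rd@[9:6]=0x8 ⇒ %r8
  imm@[5:0]=0x1 ⇒ 1
+0x0a: 5f c0 ⇒ word 0x5fc0 (big)
  op=0x5fc0>>10=0x17 ⇒ xor (RR)
  rd@[9:6]=0xf ⇒ %r15
  rs@[5:2]=0x0 ⇒ %r0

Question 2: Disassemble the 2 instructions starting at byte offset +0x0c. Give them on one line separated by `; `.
cmpi %r5, 17; neg %r3

off 0x0c: read 05 51 as big → 0x0551
  top 6b → 0x1 → cmpi [RI]
  rd@[9:6]=0x5 ⇒ %r5
  imm@[5:0]=0x11 ⇒ 17
off 0x0e: read 10 c0 as big → 0x10c0
  top 6b → 0x4 → neg [R]
  rd@[9:6]=0x3 ⇒ %r3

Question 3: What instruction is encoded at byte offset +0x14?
sbi %r7, 11

off 0x14: read 49 cb as big → 0x49cb
  top 6b → 0x12 → sbi [RI]
  [9:6] rd=7 = %r7
  [5:0] imm=11 = 11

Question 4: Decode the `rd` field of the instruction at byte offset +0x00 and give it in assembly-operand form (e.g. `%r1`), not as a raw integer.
[00] a7 80 → 0xa780
  top 6b → 0x29 → pop [R]
  [9:6] rd=14 = %r14

%r14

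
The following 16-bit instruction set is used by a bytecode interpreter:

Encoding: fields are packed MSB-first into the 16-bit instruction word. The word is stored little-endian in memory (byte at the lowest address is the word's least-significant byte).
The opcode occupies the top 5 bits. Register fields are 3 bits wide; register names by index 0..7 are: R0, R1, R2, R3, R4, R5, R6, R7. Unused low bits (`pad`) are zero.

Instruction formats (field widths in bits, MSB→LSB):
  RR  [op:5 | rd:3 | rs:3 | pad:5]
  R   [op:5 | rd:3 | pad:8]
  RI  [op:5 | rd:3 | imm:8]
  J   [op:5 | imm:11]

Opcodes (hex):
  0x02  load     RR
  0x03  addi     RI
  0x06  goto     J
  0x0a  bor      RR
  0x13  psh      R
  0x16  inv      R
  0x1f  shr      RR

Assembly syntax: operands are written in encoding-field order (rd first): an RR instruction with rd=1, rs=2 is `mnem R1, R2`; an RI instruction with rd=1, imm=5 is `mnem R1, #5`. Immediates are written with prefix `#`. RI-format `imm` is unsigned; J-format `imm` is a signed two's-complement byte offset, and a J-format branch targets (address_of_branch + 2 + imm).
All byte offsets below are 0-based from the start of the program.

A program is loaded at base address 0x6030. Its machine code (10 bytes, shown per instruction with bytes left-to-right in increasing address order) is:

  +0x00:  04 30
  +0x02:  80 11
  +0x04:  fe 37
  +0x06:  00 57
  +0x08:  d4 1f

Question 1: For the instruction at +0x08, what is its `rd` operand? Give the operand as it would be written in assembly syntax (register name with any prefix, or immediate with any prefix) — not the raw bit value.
R7

@+08  little-endian(d4 1f) = 0x1fd4
  opcode bits[15:11]=0x3: addi/RI
  rd@[10:8]=0x7 ⇒ R7
  imm@[7:0]=0xd4 ⇒ #212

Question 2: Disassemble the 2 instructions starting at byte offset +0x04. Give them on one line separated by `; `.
[04] fe 37 → 0x37fe
  opcode bits[15:11]=0x6: goto/J
  [10:0] imm=2046 (s11→-2) = #-2
[06] 00 57 → 0x5700
  opcode bits[15:11]=0xa: bor/RR
  [10:8] rd=7 = R7
  [7:5] rs=0 = R0

goto #-2; bor R7, R0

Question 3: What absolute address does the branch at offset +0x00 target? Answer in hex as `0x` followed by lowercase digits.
0x6036

@+00  little-endian(04 30) = 0x3004
  top 5b → 0x6 → goto [J]
  imm: (w>>0)&0x7ff=0x4 → #4
  target = base 0x6030 + off 0x00 + 2 + imm 4 = 0x6036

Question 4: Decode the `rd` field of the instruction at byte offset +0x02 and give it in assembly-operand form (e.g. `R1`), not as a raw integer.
R1

@+02  little-endian(80 11) = 0x1180
  opcode bits[15:11]=0x2: load/RR
  rd: (w>>8)&0x7=0x1 → R1
  rs: (w>>5)&0x7=0x4 → R4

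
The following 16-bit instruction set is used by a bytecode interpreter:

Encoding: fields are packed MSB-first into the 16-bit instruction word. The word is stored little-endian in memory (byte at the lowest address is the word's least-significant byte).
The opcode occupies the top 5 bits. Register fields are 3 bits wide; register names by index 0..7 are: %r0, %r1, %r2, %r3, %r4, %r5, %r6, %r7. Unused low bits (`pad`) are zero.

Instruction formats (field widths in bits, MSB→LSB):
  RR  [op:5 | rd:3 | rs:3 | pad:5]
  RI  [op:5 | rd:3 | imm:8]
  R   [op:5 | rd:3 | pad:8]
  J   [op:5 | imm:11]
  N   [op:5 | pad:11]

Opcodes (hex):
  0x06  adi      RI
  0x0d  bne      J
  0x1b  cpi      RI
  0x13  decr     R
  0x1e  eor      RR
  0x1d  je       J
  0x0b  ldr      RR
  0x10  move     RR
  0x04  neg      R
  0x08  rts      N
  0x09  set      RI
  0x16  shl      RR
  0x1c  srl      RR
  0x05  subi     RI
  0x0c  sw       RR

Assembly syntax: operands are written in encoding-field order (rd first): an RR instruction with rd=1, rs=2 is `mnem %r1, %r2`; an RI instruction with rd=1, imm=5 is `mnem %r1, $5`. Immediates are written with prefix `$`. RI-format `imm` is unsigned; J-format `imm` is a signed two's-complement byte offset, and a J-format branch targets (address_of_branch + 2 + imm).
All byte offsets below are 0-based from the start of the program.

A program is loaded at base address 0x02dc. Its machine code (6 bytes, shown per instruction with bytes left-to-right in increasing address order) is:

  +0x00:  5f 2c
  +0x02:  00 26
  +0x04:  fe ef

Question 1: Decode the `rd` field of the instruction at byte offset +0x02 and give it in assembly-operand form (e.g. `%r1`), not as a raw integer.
off 0x02: read 00 26 as little → 0x2600
  top 5b → 0x4 → neg [R]
  [10:8] rd=6 = %r6

%r6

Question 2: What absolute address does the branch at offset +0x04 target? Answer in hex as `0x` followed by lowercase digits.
@+04  little-endian(fe ef) = 0xeffe
  opcode bits[15:11]=0x1d: je/J
  imm: (w>>0)&0x7ff=0x7fe (s11→-2) → $-2
  target = base 0x02dc + off 0x04 + 2 + imm -2 = 0x02e0

0x02e0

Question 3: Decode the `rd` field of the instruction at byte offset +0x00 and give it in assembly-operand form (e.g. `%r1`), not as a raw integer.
%r4

@+00  little-endian(5f 2c) = 0x2c5f
  top 5b → 0x5 → subi [RI]
  [10:8] rd=4 = %r4
  [7:0] imm=95 = $95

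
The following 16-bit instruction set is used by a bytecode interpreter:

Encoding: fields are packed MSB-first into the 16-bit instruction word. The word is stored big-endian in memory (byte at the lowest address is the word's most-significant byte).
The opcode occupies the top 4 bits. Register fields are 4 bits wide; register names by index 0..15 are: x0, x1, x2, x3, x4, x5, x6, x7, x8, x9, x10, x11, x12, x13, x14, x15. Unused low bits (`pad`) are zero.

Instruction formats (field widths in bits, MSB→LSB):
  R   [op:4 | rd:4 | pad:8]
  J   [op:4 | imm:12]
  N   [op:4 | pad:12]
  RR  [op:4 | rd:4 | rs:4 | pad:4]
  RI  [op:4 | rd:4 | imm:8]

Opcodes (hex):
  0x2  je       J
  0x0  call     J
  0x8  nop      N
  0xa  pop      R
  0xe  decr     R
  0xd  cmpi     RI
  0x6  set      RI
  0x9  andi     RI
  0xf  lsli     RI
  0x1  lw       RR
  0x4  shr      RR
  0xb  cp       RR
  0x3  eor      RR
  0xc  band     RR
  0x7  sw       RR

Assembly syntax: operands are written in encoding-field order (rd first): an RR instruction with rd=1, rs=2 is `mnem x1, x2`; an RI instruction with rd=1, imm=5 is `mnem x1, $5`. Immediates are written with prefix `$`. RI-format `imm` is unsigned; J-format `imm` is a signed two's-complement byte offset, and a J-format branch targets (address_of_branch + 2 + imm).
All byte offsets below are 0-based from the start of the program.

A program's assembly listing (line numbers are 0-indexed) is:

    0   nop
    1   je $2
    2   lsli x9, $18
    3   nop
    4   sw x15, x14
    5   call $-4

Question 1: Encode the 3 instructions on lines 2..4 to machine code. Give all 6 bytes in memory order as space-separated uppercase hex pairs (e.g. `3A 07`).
F9 12 80 00 7F E0

L2: lsli op=0xf:4|rd=9:4|imm=18:8 ⇒ 0xf912 ⇒ big f9 12
L3: nop op=0x8:4|pad=0:12 ⇒ 0x8000 ⇒ big 80 00
L4: sw op=0x7:4|rd=15:4|rs=14:4|pad=0:4 ⇒ 0x7fe0 ⇒ big 7f e0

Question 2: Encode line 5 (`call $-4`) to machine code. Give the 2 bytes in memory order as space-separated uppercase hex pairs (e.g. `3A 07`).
L5: call op=0x0:4|imm=-4:12 ⇒ 0x0ffc ⇒ big 0f fc

0F FC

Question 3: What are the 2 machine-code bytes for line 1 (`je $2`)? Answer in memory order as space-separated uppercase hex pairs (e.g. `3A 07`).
20 02

line 1 (je): pack op=0x2:4|imm=2:12 = 0x2002; big→ 20 02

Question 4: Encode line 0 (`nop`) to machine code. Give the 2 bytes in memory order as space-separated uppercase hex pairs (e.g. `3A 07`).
line 0 (nop): pack op=0x8:4|pad=0:12 = 0x8000; big→ 80 00

80 00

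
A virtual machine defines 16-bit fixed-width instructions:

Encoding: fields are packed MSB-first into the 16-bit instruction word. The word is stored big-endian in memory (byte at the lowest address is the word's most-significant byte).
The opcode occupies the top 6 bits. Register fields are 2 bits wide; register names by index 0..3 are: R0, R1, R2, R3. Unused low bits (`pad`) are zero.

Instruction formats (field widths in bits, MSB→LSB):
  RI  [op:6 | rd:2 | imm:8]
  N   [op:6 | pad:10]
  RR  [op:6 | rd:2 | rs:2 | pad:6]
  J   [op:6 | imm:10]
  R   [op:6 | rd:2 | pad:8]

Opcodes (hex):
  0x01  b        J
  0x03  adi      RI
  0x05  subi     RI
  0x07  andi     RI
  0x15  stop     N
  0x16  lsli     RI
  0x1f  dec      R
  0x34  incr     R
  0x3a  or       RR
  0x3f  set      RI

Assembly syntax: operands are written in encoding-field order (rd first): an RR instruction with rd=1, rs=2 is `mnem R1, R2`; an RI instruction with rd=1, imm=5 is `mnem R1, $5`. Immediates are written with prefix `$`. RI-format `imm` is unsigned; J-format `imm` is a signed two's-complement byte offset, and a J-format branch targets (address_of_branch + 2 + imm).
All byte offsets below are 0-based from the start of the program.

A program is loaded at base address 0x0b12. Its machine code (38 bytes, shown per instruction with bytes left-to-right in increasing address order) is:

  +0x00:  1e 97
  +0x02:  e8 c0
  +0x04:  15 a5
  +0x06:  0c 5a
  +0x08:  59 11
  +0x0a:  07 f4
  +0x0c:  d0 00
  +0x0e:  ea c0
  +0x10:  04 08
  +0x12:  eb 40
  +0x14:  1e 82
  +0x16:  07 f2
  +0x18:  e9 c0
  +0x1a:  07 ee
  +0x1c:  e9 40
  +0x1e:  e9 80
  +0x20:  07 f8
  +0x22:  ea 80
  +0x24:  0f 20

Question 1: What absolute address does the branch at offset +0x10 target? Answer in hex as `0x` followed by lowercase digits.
off 0x10: read 04 08 as big → 0x0408
  top 6b → 0x1 → b [J]
  imm@[9:0]=0x8 ⇒ $8
  target = base 0x0b12 + off 0x10 + 2 + imm 8 = 0x0b2c

0x0b2c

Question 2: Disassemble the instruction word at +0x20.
[20] 07 f8 → 0x07f8
  top 6b → 0x1 → b [J]
  [9:0] imm=1016 (s10→-8) = $-8

b $-8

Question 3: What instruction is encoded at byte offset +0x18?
[18] e9 c0 → 0xe9c0
  top 6b → 0x3a → or [RR]
  [9:8] rd=1 = R1
  [7:6] rs=3 = R3

or R1, R3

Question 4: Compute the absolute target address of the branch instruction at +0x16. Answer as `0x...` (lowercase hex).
0x0b1c

+0x16: 07 f2 ⇒ word 0x07f2 (big)
  opcode bits[15:10]=0x1: b/J
  imm@[9:0]=0x3f2 (s10→-14) ⇒ $-14
  target = base 0x0b12 + off 0x16 + 2 + imm -14 = 0x0b1c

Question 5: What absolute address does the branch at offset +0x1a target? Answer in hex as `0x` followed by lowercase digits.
@+1a  big-endian(07 ee) = 0x07ee
  opcode bits[15:10]=0x1: b/J
  imm@[9:0]=0x3ee (s10→-18) ⇒ $-18
  target = base 0x0b12 + off 0x1a + 2 + imm -18 = 0x0b1c

0x0b1c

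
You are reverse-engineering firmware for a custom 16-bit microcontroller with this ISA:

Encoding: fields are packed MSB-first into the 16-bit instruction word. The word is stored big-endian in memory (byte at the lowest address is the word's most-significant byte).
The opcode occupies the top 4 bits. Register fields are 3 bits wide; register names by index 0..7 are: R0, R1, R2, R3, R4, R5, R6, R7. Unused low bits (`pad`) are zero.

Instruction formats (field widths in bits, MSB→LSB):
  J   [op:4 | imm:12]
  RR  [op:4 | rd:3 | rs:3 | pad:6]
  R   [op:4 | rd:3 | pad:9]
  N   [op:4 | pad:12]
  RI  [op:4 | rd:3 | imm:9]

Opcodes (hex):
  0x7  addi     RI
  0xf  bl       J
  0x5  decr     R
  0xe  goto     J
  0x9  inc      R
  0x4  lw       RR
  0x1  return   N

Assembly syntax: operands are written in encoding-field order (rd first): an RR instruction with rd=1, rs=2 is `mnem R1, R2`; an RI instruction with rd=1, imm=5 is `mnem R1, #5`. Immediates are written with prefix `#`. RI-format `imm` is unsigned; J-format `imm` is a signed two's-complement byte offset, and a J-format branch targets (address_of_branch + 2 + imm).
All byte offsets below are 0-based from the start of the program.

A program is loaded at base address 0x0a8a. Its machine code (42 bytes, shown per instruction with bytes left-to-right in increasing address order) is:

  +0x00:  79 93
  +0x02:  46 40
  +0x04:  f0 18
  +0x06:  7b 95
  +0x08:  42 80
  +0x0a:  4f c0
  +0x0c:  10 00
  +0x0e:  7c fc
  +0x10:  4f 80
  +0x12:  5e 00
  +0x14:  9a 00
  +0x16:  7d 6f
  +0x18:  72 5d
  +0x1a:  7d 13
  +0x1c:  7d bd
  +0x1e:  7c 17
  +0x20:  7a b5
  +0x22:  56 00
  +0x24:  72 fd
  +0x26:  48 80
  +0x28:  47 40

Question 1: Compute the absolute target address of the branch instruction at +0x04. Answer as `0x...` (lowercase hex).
0x0aa8

+0x04: f0 18 ⇒ word 0xf018 (big)
  top 4b → 0xf → bl [J]
  imm: (w>>0)&0xfff=0x18 → #24
  target = base 0x0a8a + off 0x04 + 2 + imm 24 = 0x0aa8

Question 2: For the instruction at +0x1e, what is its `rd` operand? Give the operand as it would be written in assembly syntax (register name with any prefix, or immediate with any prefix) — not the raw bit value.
off 0x1e: read 7c 17 as big → 0x7c17
  top 4b → 0x7 → addi [RI]
  rd: (w>>9)&0x7=0x6 → R6
  imm: (w>>0)&0x1ff=0x17 → #23

R6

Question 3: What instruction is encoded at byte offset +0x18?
addi R1, #93

@+18  big-endian(72 5d) = 0x725d
  op=0x725d>>12=0x7 ⇒ addi (RI)
  [11:9] rd=1 = R1
  [8:0] imm=93 = #93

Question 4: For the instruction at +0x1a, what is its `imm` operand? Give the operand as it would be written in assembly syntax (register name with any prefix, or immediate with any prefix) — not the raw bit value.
off 0x1a: read 7d 13 as big → 0x7d13
  top 4b → 0x7 → addi [RI]
  [11:9] rd=6 = R6
  [8:0] imm=275 = #275

#275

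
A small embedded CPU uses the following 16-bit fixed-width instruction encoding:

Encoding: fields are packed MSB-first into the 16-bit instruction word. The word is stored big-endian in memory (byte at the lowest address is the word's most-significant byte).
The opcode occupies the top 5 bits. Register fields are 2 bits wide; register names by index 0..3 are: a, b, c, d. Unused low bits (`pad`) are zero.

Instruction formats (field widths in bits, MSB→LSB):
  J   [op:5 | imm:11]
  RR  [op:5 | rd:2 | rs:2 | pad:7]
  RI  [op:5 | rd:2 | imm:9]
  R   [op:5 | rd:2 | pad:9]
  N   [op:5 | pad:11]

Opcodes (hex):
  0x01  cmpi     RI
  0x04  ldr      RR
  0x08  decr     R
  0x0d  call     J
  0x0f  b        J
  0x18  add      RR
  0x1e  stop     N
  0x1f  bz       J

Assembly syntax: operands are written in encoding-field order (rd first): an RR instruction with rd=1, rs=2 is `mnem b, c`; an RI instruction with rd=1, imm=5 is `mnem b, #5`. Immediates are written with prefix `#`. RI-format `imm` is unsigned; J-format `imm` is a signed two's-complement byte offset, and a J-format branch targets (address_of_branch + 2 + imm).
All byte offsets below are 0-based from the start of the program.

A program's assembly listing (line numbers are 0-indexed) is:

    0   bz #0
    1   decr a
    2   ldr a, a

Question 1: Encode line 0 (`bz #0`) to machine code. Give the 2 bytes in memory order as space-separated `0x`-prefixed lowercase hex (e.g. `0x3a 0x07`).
0xf8 0x00

line 0 (bz): pack op=0x1f:5|imm=0:11 = 0xf800; big→ f8 00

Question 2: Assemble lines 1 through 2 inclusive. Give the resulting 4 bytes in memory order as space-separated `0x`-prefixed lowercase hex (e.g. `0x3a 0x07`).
line 1 (decr): pack op=0x8:5|rd=0:2|pad=0:9 = 0x4000; big→ 40 00
line 2 (ldr): pack op=0x4:5|rd=0:2|rs=0:2|pad=0:7 = 0x2000; big→ 20 00

0x40 0x00 0x20 0x00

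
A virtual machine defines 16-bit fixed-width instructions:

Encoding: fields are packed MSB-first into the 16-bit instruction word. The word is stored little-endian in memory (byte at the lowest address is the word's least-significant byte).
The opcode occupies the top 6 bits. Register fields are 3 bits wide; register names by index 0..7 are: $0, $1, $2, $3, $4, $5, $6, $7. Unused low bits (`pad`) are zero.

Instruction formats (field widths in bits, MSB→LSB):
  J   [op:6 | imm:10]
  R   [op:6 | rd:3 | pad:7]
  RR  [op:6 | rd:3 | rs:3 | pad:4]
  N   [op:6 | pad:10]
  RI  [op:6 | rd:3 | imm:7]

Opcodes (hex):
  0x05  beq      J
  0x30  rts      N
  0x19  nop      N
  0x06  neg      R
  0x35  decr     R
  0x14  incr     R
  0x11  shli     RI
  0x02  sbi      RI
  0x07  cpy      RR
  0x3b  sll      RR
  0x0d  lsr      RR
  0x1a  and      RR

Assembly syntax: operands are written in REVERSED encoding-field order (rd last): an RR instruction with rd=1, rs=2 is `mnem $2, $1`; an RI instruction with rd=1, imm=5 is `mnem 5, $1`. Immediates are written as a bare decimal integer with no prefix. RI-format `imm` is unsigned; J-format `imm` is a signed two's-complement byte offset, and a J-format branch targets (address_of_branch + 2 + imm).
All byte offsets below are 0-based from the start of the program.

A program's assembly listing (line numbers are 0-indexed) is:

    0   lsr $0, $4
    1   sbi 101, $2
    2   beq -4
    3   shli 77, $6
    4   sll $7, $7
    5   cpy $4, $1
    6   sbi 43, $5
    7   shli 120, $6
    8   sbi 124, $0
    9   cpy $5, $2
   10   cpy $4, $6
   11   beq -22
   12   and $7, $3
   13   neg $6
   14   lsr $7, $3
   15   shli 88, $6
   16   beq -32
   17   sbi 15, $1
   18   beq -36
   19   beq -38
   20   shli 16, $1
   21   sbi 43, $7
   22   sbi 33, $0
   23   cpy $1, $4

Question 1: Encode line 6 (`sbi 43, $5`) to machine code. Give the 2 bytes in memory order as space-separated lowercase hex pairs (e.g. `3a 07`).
ab 0a

line 6 (sbi): pack op=0x2:6|rd=5:3|imm=43:7 = 0x0aab; little→ ab 0a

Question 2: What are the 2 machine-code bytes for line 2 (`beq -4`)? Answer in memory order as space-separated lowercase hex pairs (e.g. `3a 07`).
fc 17

L2: beq op=0x5:6|imm=-4:10 ⇒ 0x17fc ⇒ little fc 17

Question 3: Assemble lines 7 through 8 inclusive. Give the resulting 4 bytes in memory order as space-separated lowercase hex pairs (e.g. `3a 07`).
L7: shli op=0x11:6|rd=6:3|imm=120:7 ⇒ 0x4778 ⇒ little 78 47
L8: sbi op=0x2:6|rd=0:3|imm=124:7 ⇒ 0x087c ⇒ little 7c 08

78 47 7c 08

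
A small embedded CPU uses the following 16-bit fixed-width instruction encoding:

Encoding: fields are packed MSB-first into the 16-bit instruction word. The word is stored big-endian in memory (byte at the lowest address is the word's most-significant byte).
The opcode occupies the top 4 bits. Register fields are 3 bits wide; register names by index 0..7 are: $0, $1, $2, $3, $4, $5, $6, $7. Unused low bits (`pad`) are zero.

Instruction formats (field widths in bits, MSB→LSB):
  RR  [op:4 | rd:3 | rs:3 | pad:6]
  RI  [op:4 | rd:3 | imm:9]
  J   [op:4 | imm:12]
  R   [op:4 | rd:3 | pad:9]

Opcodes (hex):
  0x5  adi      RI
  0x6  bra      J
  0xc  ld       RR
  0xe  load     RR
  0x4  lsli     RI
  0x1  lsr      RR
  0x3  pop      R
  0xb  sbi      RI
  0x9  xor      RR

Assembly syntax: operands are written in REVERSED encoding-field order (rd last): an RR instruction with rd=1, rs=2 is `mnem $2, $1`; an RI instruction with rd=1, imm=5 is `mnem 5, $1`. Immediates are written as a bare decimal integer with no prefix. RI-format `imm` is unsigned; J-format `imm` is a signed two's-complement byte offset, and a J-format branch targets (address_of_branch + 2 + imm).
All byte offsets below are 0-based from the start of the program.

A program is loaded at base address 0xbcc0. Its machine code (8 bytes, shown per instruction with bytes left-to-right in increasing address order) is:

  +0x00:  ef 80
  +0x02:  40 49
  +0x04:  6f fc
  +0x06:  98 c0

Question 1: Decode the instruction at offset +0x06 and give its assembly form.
xor $3, $4

@+06  big-endian(98 c0) = 0x98c0
  op=0x98c0>>12=0x9 ⇒ xor (RR)
  rd: (w>>9)&0x7=0x4 → $4
  rs: (w>>6)&0x7=0x3 → $3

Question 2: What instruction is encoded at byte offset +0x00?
load $6, $7

@+00  big-endian(ef 80) = 0xef80
  op=0xef80>>12=0xe ⇒ load (RR)
  rd: (w>>9)&0x7=0x7 → $7
  rs: (w>>6)&0x7=0x6 → $6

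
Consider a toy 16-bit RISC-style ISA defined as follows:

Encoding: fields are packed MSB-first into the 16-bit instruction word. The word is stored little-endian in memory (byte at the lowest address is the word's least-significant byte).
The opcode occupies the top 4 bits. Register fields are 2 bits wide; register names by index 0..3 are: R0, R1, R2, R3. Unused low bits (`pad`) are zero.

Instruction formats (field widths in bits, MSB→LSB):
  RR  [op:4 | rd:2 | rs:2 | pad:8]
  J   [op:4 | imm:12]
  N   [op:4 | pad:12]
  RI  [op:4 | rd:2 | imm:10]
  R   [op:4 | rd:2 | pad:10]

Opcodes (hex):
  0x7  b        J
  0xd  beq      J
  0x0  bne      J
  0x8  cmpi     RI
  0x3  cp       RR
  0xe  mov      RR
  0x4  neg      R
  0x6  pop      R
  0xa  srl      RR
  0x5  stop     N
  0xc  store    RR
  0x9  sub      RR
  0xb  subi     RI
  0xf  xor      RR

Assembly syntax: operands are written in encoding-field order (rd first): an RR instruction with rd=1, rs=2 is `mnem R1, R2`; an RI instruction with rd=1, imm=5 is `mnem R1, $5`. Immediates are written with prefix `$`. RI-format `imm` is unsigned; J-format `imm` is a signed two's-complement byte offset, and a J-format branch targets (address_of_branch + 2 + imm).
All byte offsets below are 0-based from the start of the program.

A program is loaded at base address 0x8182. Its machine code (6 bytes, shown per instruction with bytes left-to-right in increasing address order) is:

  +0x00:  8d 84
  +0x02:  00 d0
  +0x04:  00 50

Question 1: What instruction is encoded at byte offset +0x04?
stop

[04] 00 50 → 0x5000
  opcode bits[15:12]=0x5: stop/N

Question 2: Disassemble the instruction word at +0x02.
beq $0

@+02  little-endian(00 d0) = 0xd000
  top 4b → 0xd → beq [J]
  [11:0] imm=0 = $0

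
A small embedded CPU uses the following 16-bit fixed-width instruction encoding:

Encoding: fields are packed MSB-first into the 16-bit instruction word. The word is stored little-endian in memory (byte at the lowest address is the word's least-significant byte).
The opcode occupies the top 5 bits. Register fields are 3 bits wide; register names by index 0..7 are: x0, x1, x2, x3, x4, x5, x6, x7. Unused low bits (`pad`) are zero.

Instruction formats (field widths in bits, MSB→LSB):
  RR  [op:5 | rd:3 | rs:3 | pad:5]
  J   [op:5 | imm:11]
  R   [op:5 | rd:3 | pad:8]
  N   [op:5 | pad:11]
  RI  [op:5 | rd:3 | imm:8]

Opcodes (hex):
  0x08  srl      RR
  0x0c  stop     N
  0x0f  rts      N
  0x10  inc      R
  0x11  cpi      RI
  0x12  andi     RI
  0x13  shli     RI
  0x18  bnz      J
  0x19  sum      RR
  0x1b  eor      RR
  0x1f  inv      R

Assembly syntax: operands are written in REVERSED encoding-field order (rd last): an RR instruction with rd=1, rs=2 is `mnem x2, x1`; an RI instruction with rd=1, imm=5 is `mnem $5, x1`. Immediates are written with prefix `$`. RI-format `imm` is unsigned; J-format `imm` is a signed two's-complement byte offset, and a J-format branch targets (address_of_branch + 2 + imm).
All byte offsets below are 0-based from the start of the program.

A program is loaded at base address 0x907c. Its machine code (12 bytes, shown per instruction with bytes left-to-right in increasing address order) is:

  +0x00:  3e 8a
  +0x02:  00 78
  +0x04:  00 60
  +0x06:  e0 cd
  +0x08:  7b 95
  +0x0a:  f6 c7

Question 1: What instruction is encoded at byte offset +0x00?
@+00  little-endian(3e 8a) = 0x8a3e
  op=0x8a3e>>11=0x11 ⇒ cpi (RI)
  rd: (w>>8)&0x7=0x2 → x2
  imm: (w>>0)&0xff=0x3e → $62

cpi $62, x2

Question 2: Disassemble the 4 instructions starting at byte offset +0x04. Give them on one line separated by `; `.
stop; sum x7, x5; andi $123, x5; bnz $-10

@+04  little-endian(00 60) = 0x6000
  top 5b → 0xc → stop [N]
@+06  little-endian(e0 cd) = 0xcde0
  top 5b → 0x19 → sum [RR]
  [10:8] rd=5 = x5
  [7:5] rs=7 = x7
@+08  little-endian(7b 95) = 0x957b
  top 5b → 0x12 → andi [RI]
  [10:8] rd=5 = x5
  [7:0] imm=123 = $123
@+0a  little-endian(f6 c7) = 0xc7f6
  top 5b → 0x18 → bnz [J]
  [10:0] imm=2038 (s11→-10) = $-10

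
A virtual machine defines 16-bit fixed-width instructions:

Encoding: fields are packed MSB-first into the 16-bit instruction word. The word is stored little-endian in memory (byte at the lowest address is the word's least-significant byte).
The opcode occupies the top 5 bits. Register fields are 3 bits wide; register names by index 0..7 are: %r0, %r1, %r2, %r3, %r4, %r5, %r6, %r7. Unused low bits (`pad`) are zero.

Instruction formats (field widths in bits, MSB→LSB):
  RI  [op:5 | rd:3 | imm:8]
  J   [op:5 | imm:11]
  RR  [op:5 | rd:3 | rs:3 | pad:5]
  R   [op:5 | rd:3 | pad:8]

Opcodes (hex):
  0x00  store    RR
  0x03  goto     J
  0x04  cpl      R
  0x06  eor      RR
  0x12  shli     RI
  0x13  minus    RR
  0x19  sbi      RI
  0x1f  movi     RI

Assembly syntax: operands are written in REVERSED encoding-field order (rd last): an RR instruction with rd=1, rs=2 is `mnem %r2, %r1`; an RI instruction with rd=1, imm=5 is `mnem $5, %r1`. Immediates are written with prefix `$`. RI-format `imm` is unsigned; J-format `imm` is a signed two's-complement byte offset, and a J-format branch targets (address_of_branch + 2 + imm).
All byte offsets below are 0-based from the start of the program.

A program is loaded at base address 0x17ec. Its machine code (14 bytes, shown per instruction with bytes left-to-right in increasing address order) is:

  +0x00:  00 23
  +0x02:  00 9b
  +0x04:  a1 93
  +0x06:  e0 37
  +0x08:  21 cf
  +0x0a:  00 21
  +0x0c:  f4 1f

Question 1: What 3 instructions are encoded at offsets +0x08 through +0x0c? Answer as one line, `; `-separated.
[08] 21 cf → 0xcf21
  top 5b → 0x19 → sbi [RI]
  [10:8] rd=7 = %r7
  [7:0] imm=33 = $33
[0a] 00 21 → 0x2100
  top 5b → 0x4 → cpl [R]
  [10:8] rd=1 = %r1
[0c] f4 1f → 0x1ff4
  top 5b → 0x3 → goto [J]
  [10:0] imm=2036 (s11→-12) = $-12

sbi $33, %r7; cpl %r1; goto $-12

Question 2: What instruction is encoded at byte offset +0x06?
eor %r7, %r7

+0x06: e0 37 ⇒ word 0x37e0 (little)
  top 5b → 0x6 → eor [RR]
  rd@[10:8]=0x7 ⇒ %r7
  rs@[7:5]=0x7 ⇒ %r7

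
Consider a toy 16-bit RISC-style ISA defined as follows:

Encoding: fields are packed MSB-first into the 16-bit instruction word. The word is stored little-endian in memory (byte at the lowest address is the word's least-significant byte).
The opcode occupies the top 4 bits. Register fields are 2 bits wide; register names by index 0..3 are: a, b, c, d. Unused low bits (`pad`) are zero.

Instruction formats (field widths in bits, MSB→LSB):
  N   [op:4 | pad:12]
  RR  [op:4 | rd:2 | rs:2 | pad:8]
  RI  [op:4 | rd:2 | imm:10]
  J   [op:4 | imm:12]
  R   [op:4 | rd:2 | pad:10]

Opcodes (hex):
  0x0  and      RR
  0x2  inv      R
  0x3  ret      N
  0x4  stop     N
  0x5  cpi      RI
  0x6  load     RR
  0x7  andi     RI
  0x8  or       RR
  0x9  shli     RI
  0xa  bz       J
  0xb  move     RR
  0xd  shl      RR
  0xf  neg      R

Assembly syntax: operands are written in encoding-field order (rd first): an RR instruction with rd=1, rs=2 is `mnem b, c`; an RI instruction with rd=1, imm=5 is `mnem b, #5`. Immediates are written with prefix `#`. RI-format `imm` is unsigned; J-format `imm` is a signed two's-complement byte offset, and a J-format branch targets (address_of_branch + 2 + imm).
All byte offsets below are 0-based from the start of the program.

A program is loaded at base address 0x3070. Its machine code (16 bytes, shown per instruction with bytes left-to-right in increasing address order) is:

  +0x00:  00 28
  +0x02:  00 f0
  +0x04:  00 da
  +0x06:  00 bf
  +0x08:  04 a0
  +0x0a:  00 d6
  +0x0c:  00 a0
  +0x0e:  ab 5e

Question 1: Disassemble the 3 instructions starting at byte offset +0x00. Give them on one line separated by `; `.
[00] 00 28 → 0x2800
  opcode bits[15:12]=0x2: inv/R
  rd: (w>>10)&0x3=0x2 → c
[02] 00 f0 → 0xf000
  opcode bits[15:12]=0xf: neg/R
  rd: (w>>10)&0x3=0x0 → a
[04] 00 da → 0xda00
  opcode bits[15:12]=0xd: shl/RR
  rd: (w>>10)&0x3=0x2 → c
  rs: (w>>8)&0x3=0x2 → c

inv c; neg a; shl c, c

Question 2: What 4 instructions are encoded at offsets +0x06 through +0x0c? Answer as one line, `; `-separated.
+0x06: 00 bf ⇒ word 0xbf00 (little)
  top 4b → 0xb → move [RR]
  rd@[11:10]=0x3 ⇒ d
  rs@[9:8]=0x3 ⇒ d
+0x08: 04 a0 ⇒ word 0xa004 (little)
  top 4b → 0xa → bz [J]
  imm@[11:0]=0x4 ⇒ #4
+0x0a: 00 d6 ⇒ word 0xd600 (little)
  top 4b → 0xd → shl [RR]
  rd@[11:10]=0x1 ⇒ b
  rs@[9:8]=0x2 ⇒ c
+0x0c: 00 a0 ⇒ word 0xa000 (little)
  top 4b → 0xa → bz [J]
  imm@[11:0]=0x0 ⇒ #0

move d, d; bz #4; shl b, c; bz #0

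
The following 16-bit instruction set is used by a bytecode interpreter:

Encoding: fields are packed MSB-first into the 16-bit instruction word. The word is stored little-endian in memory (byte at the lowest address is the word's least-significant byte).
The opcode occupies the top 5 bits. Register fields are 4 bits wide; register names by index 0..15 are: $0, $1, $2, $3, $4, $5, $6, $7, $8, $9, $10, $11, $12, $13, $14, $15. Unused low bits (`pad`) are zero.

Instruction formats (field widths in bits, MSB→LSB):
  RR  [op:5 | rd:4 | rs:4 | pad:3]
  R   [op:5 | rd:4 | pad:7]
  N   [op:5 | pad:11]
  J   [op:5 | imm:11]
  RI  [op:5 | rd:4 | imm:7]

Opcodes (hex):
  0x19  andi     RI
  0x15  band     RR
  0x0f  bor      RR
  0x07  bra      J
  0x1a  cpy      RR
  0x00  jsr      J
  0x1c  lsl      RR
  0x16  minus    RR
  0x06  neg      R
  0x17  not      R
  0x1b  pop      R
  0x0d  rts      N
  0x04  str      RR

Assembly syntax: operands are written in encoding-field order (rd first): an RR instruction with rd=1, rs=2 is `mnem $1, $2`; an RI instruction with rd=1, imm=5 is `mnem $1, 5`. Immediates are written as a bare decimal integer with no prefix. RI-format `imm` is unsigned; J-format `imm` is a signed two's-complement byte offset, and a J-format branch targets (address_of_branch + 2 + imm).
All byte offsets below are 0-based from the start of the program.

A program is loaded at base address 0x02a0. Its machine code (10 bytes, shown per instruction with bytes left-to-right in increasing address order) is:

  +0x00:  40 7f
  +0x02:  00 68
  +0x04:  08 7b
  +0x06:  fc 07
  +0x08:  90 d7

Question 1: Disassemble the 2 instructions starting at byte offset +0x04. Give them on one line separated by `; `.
bor $6, $1; jsr -4

@+04  little-endian(08 7b) = 0x7b08
  op=0x7b08>>11=0xf ⇒ bor (RR)
  [10:7] rd=6 = $6
  [6:3] rs=1 = $1
@+06  little-endian(fc 07) = 0x07fc
  op=0x07fc>>11=0x0 ⇒ jsr (J)
  [10:0] imm=2044 (s11→-4) = -4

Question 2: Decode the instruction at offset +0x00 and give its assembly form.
+0x00: 40 7f ⇒ word 0x7f40 (little)
  op=0x7f40>>11=0xf ⇒ bor (RR)
  [10:7] rd=14 = $14
  [6:3] rs=8 = $8

bor $14, $8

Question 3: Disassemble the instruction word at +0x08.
@+08  little-endian(90 d7) = 0xd790
  opcode bits[15:11]=0x1a: cpy/RR
  [10:7] rd=15 = $15
  [6:3] rs=2 = $2

cpy $15, $2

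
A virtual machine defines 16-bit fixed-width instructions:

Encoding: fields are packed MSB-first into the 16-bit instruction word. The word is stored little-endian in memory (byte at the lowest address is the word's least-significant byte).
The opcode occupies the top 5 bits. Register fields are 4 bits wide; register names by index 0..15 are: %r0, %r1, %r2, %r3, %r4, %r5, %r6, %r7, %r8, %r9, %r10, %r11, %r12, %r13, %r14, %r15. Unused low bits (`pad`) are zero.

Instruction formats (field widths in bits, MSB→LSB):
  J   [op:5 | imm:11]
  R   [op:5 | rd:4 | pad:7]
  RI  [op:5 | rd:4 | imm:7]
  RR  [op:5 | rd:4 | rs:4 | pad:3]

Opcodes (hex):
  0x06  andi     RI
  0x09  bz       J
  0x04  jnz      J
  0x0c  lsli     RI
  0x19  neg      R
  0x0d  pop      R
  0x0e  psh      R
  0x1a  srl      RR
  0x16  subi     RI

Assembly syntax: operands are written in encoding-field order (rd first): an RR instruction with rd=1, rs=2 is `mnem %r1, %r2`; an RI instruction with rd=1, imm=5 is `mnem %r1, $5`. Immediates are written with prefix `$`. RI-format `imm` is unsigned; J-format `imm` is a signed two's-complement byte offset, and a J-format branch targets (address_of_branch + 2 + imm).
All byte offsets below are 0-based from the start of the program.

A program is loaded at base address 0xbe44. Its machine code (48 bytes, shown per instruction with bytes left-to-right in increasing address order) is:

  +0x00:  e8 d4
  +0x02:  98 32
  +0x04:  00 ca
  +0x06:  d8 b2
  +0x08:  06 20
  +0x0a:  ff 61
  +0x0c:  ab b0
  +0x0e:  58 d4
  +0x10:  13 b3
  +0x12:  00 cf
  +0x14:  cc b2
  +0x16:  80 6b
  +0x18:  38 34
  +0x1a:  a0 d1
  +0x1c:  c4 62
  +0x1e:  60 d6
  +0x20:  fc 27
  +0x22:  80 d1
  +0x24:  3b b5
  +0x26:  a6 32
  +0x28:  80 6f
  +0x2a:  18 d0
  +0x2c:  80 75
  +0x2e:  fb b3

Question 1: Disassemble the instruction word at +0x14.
subi %r5, $76

@+14  little-endian(cc b2) = 0xb2cc
  top 5b → 0x16 → subi [RI]
  rd@[10:7]=0x5 ⇒ %r5
  imm@[6:0]=0x4c ⇒ $76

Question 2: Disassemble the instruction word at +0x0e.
@+0e  little-endian(58 d4) = 0xd458
  opcode bits[15:11]=0x1a: srl/RR
  [10:7] rd=8 = %r8
  [6:3] rs=11 = %r11

srl %r8, %r11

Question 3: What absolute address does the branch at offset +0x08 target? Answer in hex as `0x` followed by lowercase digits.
[08] 06 20 → 0x2006
  top 5b → 0x4 → jnz [J]
  [10:0] imm=6 = $6
  target = base 0xbe44 + off 0x08 + 2 + imm 6 = 0xbe54

0xbe54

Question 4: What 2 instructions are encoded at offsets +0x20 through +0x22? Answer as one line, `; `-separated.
off 0x20: read fc 27 as little → 0x27fc
  opcode bits[15:11]=0x4: jnz/J
  imm@[10:0]=0x7fc (s11→-4) ⇒ $-4
off 0x22: read 80 d1 as little → 0xd180
  opcode bits[15:11]=0x1a: srl/RR
  rd@[10:7]=0x3 ⇒ %r3
  rs@[6:3]=0x0 ⇒ %r0

jnz $-4; srl %r3, %r0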